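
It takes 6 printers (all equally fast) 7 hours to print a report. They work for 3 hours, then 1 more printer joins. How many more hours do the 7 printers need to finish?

24/7 hours

One printer does 1/42 of the job per hour.
After 3 hours with 6 printers, 3/7 is done (4/7 left).
With 7 printers the rate is 7/42 = 1/6, so the rest takes 4/7 ÷ 1/6 = 24/7 hours.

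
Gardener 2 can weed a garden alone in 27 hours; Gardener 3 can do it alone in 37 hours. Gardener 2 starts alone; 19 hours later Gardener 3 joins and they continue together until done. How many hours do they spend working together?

37/8 hours

In 19 hours Gardener 2 does 19/27 of the job, leaving 8/27.
Gardener 2 and Gardener 3 together work at 64/999 per hour, so finishing takes 8/27 ÷ 64/999 = 37/8 hours.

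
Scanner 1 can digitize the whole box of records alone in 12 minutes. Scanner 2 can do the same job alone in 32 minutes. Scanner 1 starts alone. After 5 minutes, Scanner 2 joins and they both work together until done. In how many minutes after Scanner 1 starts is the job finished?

111/11 minutes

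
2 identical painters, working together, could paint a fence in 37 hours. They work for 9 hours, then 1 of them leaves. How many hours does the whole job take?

One painter does 1/74 of the job per hour.
After 9 hours with 2 painters, 9/37 is done (28/37 left).
With 1 painter the rate is 1/74, so the rest takes 28/37 ÷ 1/74 = 56 hours.
Total = 9 + 56 = 65 hours.

65 hours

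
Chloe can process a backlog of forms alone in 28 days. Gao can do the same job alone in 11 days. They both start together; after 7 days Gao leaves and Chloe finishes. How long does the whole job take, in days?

112/11 days

In the first 7 days the combined rate is 39/308, so 39/44 of the job is done, leaving 5/44.
After Gao leaves the rate is 1/28 per day; the remaining 5/44 takes 35/11 days.
Total = 7 + 35/11 = 112/11 days.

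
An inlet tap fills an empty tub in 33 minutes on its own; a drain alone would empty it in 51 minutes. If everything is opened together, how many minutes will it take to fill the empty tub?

Net rate = 1/33 − 1/51 = (17 − 11)/561 = 6/561 = 2/187 per minute.
Filling time = 1 ÷ (2/187) = 187/2 minutes.

187/2 minutes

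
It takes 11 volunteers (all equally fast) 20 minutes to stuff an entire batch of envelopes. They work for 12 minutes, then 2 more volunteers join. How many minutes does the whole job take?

244/13 minutes

One volunteer does 1/220 of the job per minute.
After 12 minutes with 11 volunteers, 3/5 is done (2/5 left).
With 13 volunteers the rate is 13/220, so the rest takes 2/5 ÷ 13/220 = 88/13 minutes.
Total = 12 + 88/13 = 244/13 minutes.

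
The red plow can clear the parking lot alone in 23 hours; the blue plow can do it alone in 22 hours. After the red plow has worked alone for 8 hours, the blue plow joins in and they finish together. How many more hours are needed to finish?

In 8 hours the red plow does 8/23 of the job, leaving 15/23.
The red plow and the blue plow together work at 45/506 per hour, so finishing takes 15/23 ÷ 45/506 = 22/3 hours.

22/3 hours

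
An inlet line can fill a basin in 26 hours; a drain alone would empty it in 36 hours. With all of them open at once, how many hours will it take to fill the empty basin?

Net rate = 1/26 − 1/36 = (18 − 13)/468 = 5/468 per hour.
Filling time = 1 ÷ (5/468) = 468/5 hours.

468/5 hours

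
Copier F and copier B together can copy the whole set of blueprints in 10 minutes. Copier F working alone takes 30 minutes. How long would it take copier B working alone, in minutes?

15 minutes

Combined rate is 1/10 per minute.
Known contribution: 1/30 per minute.
So copier B's rate is 1/10 − 1/30 = 1/15, meaning 15 minutes alone.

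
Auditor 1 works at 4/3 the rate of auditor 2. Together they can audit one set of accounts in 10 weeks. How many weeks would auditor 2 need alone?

70/3 weeks

Let auditor 2's rate be r; then auditor 1's rate is (4/3)r, so together (4/3 + 1)r = (7/3)r = 1/10.
Thus r = 3/70 per week.
Auditor 2 alone: 70/3 weeks; auditor 1 alone: 35/2 weeks.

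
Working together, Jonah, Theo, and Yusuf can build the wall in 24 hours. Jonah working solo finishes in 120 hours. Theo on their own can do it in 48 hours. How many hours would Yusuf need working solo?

80 hours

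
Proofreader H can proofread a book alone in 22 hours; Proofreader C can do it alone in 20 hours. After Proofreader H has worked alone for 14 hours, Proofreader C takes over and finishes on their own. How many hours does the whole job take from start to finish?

In 14 hours Proofreader H does 14/22 = 7/11 of the job, leaving 4/11.
Proofreader C works at 1/20 per hour, so finishing takes 4/11 ÷ 1/20 = 80/11 hours.
Total time = 14 + 80/11 = 234/11 hours.

234/11 hours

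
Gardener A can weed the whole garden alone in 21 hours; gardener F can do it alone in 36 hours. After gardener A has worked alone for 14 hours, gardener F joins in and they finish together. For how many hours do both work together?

In 14 hours gardener A does 14/21 = 2/3 of the job, leaving 1/3.
Gardener A and gardener F together work at 19/252 per hour, so finishing takes 1/3 ÷ 19/252 = 84/19 hours.

84/19 hours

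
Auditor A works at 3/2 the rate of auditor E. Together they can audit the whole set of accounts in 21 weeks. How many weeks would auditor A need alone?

Let auditor E's rate be r; then auditor A's rate is (3/2)r, so together (3/2 + 1)r = (5/2)r = 1/21.
Thus r = 2/105 per week.
Auditor E alone: 105/2 weeks; auditor A alone: 35 weeks.

35 weeks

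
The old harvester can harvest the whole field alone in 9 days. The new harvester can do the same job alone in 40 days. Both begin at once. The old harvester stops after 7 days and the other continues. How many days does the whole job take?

80/9 days

In the first 7 days the combined rate is 49/360, so 343/360 of the job is done, leaving 17/360.
After the old harvester leaves the rate is 1/40 per day; the remaining 17/360 takes 17/9 days.
Total = 7 + 17/9 = 80/9 days.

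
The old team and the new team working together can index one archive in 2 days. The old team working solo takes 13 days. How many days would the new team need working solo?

26/11 days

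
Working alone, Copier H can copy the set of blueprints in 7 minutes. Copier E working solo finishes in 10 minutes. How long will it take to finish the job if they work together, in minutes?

70/17 minutes

Combined rate: 1/7 + 1/10 = (10 + 7)/70 = 17/70 per minute.
Time = 1 ÷ (17/70) = 70/17 minutes.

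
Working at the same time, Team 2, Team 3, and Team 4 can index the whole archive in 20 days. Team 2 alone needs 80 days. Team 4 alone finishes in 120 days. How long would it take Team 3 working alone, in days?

240/7 days

Combined rate is 1/20 per day.
Known contribution: 1/80 + 1/120 = (3 + 2)/240 = 5/240 = 1/48 per day.
So Team 3's rate is 1/20 − 1/48 = 7/240, meaning 240/7 days alone.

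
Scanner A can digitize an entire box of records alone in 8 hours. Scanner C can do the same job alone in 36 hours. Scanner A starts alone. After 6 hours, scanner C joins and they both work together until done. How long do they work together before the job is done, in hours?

18/11 hours

In the first 6 hours scanner A alone does 6/8 = 3/4 of the job, leaving 1/4.
Once everyone is working, combined rate: 1/8 + 1/36 = (9 + 2)/72 = 11/72 per hour.
Remaining 1/4 at 11/72 per hour takes 18/11 hours.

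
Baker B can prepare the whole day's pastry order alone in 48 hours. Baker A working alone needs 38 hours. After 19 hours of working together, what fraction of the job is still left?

5/48

Combined rate: 1/48 + 1/38 = (19 + 24)/912 = 43/912 per hour.
In 19 hours they complete 19·43/912 = 43/48 of the job.
So 5/48 remains.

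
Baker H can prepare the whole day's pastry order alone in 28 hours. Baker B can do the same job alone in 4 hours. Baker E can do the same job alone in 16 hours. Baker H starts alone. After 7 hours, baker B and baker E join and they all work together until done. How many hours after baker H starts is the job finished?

119/13 hours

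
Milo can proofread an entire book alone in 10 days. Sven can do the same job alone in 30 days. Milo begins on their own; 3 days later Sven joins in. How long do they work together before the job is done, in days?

21/4 days

In the first 3 days Milo alone does 3/10 of the job, leaving 7/10.
Once everyone is working, combined rate: 1/10 + 1/30 = (3 + 1)/30 = 4/30 = 2/15 per day.
Remaining 7/10 at 2/15 per day takes 21/4 days.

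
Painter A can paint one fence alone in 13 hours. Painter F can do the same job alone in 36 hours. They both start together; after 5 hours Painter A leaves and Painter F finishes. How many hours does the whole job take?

In the first 5 hours the combined rate is 49/468, so 245/468 of the job is done, leaving 223/468.
After Painter A leaves the rate is 1/36 per hour; the remaining 223/468 takes 223/13 hours.
Total = 5 + 223/13 = 288/13 hours.

288/13 hours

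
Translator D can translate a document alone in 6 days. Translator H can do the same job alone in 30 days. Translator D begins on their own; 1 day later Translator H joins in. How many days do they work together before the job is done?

25/6 days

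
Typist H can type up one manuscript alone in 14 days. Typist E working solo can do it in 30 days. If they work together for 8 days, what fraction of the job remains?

17/105

Combined rate: 1/14 + 1/30 = (15 + 7)/210 = 22/210 = 11/105 per day.
In 8 days they complete 8·11/105 = 88/105 of the job.
So 17/105 remains.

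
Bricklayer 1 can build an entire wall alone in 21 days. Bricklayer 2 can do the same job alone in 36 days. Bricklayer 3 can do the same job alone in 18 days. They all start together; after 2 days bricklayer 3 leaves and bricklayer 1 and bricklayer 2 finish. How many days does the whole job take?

224/19 days

In the first 2 days the combined rate is 11/84, so 11/42 of the job is done, leaving 31/42.
After bricklayer 3 leaves the rate is 19/252 per day; the remaining 31/42 takes 186/19 days.
Total = 2 + 186/19 = 224/19 days.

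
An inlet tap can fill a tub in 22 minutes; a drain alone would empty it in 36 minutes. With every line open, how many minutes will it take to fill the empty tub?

396/7 minutes

Net rate = 1/22 − 1/36 = (18 − 11)/396 = 7/396 per minute.
Filling time = 1 ÷ (7/396) = 396/7 minutes.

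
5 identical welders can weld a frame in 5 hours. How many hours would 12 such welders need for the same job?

Total work is 5·5 = 25 welder-hours.
With 12 welders: 25/12 hours.

25/12 hours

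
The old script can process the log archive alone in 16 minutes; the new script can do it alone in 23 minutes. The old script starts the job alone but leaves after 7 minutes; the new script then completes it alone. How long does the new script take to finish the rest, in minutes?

In 7 minutes the old script does 7/16 of the job, leaving 9/16.
The new script works at 1/23 per minute, so finishing takes 9/16 ÷ 1/23 = 207/16 minutes.

207/16 minutes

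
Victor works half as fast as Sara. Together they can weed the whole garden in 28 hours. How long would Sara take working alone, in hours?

42 hours

Let Sara's rate be r; then Victor's rate is (1/2)r, so together (1/2 + 1)r = (3/2)r = 1/28.
Thus r = 1/42 per hour.
Sara alone: 42 hours; Victor alone: 84 hours.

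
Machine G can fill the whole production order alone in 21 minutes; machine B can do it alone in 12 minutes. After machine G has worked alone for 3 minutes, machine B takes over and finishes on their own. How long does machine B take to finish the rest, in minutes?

In 3 minutes machine G does 3/21 = 1/7 of the job, leaving 6/7.
Machine B works at 1/12 per minute, so finishing takes 6/7 ÷ 1/12 = 72/7 minutes.

72/7 minutes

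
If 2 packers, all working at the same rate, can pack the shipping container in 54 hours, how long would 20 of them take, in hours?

27/5 hours

Total work is 2·54 = 108 packer-hours.
With 20 packers: 108/20 = 27/5 hours.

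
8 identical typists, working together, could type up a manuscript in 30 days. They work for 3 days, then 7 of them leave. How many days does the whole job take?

219 days

One typist does 1/240 of the job per day.
After 3 days with 8 typists, 1/10 is done (9/10 left).
With 1 typist the rate is 1/240, so the rest takes 9/10 ÷ 1/240 = 216 days.
Total = 3 + 216 = 219 days.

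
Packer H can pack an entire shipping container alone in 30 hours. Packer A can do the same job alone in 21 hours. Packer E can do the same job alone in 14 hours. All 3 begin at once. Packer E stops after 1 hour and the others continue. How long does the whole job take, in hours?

In the first 1 hour the combined rate is 16/105, so 16/105 of the job is done, leaving 89/105.
After Packer E leaves the rate is 17/210 per hour; the remaining 89/105 takes 178/17 hours.
Total = 1 + 178/17 = 195/17 hours.

195/17 hours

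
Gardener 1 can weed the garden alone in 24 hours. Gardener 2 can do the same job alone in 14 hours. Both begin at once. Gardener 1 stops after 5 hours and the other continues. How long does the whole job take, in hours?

133/12 hours

In the first 5 hours the combined rate is 19/168, so 95/168 of the job is done, leaving 73/168.
After Gardener 1 leaves the rate is 1/14 per hour; the remaining 73/168 takes 73/12 hours.
Total = 5 + 73/12 = 133/12 hours.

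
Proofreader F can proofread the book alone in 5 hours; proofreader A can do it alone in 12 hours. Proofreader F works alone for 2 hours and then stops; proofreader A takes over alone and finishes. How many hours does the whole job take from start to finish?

In 2 hours proofreader F does 2/5 of the job, leaving 3/5.
Proofreader A works at 1/12 per hour, so finishing takes 3/5 ÷ 1/12 = 36/5 hours.
Total time = 2 + 36/5 = 46/5 hours.

46/5 hours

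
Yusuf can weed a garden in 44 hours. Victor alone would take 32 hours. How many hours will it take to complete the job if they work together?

352/19 hours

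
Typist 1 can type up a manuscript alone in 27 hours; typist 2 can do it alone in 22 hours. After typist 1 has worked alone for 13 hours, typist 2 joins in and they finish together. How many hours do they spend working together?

44/7 hours

In 13 hours typist 1 does 13/27 of the job, leaving 14/27.
Typist 1 and typist 2 together work at 49/594 per hour, so finishing takes 14/27 ÷ 49/594 = 44/7 hours.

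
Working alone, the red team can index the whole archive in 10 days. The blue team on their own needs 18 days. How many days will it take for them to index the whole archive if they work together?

45/7 days

Combined rate: 1/10 + 1/18 = (9 + 5)/90 = 14/90 = 7/45 per day.
Time = 1 ÷ (7/45) = 45/7 days.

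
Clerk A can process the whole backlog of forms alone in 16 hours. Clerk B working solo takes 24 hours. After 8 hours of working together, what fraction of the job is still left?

1/6

Combined rate: 1/16 + 1/24 = (3 + 2)/48 = 5/48 per hour.
In 8 hours they complete 8·5/48 = 5/6 of the job.
So 1/6 remains.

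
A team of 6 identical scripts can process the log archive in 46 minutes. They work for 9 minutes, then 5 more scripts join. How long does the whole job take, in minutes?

One script does 1/276 of the job per minute.
After 9 minutes with 6 scripts, 9/46 is done (37/46 left).
With 11 scripts the rate is 11/276, so the rest takes 37/46 ÷ 11/276 = 222/11 minutes.
Total = 9 + 222/11 = 321/11 minutes.

321/11 minutes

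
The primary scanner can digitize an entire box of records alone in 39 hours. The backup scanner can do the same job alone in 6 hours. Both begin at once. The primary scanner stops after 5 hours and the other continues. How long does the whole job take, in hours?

In the first 5 hours the combined rate is 5/26, so 25/26 of the job is done, leaving 1/26.
After the primary scanner leaves the rate is 1/6 per hour; the remaining 1/26 takes 3/13 hours.
Total = 5 + 3/13 = 68/13 hours.

68/13 hours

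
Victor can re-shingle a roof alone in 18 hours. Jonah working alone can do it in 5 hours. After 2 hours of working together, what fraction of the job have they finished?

23/45

Combined rate: 1/18 + 1/5 = (5 + 18)/90 = 23/90 per hour.
In 2 hours they complete 2·23/90 = 23/45 of the job.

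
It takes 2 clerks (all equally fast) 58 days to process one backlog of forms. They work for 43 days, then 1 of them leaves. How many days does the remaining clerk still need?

One clerk does 1/116 of the job per day.
After 43 days with 2 clerks, 43/58 is done (15/58 left).
With 1 clerk the rate is 1/116, so the rest takes 15/58 ÷ 1/116 = 30 days.

30 days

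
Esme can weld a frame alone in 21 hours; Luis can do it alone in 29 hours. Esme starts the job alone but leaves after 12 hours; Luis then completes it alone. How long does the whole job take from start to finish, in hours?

171/7 hours

In 12 hours Esme does 12/21 = 4/7 of the job, leaving 3/7.
Luis works at 1/29 per hour, so finishing takes 3/7 ÷ 1/29 = 87/7 hours.
Total time = 12 + 87/7 = 171/7 hours.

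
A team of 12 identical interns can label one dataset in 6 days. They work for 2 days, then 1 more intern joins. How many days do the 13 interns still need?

48/13 days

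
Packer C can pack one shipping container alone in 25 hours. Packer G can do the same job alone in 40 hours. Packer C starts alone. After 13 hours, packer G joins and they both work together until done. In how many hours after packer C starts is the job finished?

265/13 hours

In the first 13 hours packer C alone does 13/25 of the job, leaving 12/25.
Once everyone is working, combined rate: 1/25 + 1/40 = (8 + 5)/200 = 13/200 per hour.
Remaining 12/25 at 13/200 per hour takes 96/13 hours.
Total from the start = 13 + 96/13 = 265/13 hours.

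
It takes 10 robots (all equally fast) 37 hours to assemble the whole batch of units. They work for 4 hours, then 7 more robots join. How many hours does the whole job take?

398/17 hours

One robot does 1/370 of the job per hour.
After 4 hours with 10 robots, 4/37 is done (33/37 left).
With 17 robots the rate is 17/370, so the rest takes 33/37 ÷ 17/370 = 330/17 hours.
Total = 4 + 330/17 = 398/17 hours.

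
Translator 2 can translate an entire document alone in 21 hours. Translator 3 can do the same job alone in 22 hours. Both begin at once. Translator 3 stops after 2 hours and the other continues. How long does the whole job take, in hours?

210/11 hours

In the first 2 hours the combined rate is 43/462, so 43/231 of the job is done, leaving 188/231.
After Translator 3 leaves the rate is 1/21 per hour; the remaining 188/231 takes 188/11 hours.
Total = 2 + 188/11 = 210/11 hours.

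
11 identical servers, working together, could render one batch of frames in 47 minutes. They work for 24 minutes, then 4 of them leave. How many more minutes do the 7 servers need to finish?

253/7 minutes

One server does 1/517 of the job per minute.
After 24 minutes with 11 servers, 24/47 is done (23/47 left).
With 7 servers the rate is 7/517, so the rest takes 23/47 ÷ 7/517 = 253/7 minutes.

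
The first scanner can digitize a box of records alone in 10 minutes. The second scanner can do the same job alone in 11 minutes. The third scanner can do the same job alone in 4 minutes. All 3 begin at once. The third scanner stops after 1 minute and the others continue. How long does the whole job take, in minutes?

55/14 minutes

In the first 1 minute the combined rate is 97/220, so 97/220 of the job is done, leaving 123/220.
After the third scanner leaves the rate is 21/110 per minute; the remaining 123/220 takes 41/14 minutes.
Total = 1 + 41/14 = 55/14 minutes.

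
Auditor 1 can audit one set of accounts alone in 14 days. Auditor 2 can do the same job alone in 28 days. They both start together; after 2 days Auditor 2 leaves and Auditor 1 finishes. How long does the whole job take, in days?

In the first 2 days the combined rate is 3/28, so 3/14 of the job is done, leaving 11/14.
After Auditor 2 leaves the rate is 1/14 per day; the remaining 11/14 takes 11 days.
Total = 2 + 11 = 13 days.

13 days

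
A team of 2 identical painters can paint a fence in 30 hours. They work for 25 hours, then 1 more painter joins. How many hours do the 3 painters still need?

10/3 hours

One painter does 1/60 of the job per hour.
After 25 hours with 2 painters, 5/6 is done (1/6 left).
With 3 painters the rate is 3/60 = 1/20, so the rest takes 1/6 ÷ 1/20 = 10/3 hours.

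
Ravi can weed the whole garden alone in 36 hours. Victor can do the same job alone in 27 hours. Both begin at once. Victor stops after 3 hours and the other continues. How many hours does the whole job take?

In the first 3 hours the combined rate is 7/108, so 7/36 of the job is done, leaving 29/36.
After Victor leaves the rate is 1/36 per hour; the remaining 29/36 takes 29 hours.
Total = 3 + 29 = 32 hours.

32 hours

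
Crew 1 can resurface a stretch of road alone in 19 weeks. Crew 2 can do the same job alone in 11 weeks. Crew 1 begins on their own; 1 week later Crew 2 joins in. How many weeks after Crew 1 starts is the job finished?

38/5 weeks

In the first 1 week Crew 1 alone does 1/19 of the job, leaving 18/19.
Once everyone is working, combined rate: 1/19 + 1/11 = (11 + 19)/209 = 30/209 per week.
Remaining 18/19 at 30/209 per week takes 33/5 weeks.
Total from the start = 1 + 33/5 = 38/5 weeks.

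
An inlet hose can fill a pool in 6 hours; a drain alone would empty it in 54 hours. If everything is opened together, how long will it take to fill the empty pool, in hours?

27/4 hours

Net rate = 1/6 − 1/54 = (9 − 1)/54 = 8/54 = 4/27 per hour.
Filling time = 1 ÷ (4/27) = 27/4 hours.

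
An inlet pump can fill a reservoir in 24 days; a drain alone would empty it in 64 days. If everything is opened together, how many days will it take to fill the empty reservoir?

192/5 days

Net rate = 1/24 − 1/64 = (8 − 3)/192 = 5/192 per day.
Filling time = 1 ÷ (5/192) = 192/5 days.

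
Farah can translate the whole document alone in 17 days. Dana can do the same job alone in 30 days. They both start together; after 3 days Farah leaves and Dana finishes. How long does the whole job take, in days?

420/17 days

In the first 3 days the combined rate is 47/510, so 47/170 of the job is done, leaving 123/170.
After Farah leaves the rate is 1/30 per day; the remaining 123/170 takes 369/17 days.
Total = 3 + 369/17 = 420/17 days.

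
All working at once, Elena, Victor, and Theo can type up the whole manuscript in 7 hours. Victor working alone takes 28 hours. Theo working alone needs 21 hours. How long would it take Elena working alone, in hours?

Combined rate is 1/7 per hour.
Known contribution: 1/28 + 1/21 = (3 + 4)/84 = 7/84 = 1/12 per hour.
So Elena's rate is 1/7 − 1/12 = 5/84, meaning 84/5 hours alone.

84/5 hours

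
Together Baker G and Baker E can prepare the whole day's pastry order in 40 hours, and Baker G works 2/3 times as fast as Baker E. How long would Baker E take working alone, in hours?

200/3 hours

Let Baker E's rate be r; then Baker G's rate is (2/3)r, so together (2/3 + 1)r = (5/3)r = 1/40.
Thus r = 3/200 per hour.
Baker E alone: 200/3 hours; Baker G alone: 100 hours.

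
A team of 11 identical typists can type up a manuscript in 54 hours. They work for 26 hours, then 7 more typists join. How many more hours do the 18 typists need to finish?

154/9 hours

One typist does 1/594 of the job per hour.
After 26 hours with 11 typists, 13/27 is done (14/27 left).
With 18 typists the rate is 18/594 = 1/33, so the rest takes 14/27 ÷ 1/33 = 154/9 hours.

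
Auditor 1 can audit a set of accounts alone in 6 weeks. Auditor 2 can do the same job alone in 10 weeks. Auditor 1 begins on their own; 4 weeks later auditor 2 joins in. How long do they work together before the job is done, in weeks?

5/4 weeks

In the first 4 weeks auditor 1 alone does 4/6 = 2/3 of the job, leaving 1/3.
Once everyone is working, combined rate: 1/6 + 1/10 = (5 + 3)/30 = 8/30 = 4/15 per week.
Remaining 1/3 at 4/15 per week takes 5/4 weeks.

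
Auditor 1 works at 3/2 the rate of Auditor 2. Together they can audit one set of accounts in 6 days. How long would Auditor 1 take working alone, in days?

10 days

Let Auditor 2's rate be r; then Auditor 1's rate is (3/2)r, so together (3/2 + 1)r = (5/2)r = 1/6.
Thus r = 1/15 per day.
Auditor 2 alone: 15 days; Auditor 1 alone: 10 days.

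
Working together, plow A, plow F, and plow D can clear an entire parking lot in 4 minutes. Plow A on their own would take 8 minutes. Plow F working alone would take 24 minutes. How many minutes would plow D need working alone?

12 minutes

Combined rate is 1/4 per minute.
Known contribution: 1/8 + 1/24 = (3 + 1)/24 = 4/24 = 1/6 per minute.
So plow D's rate is 1/4 − 1/6 = 1/12, meaning 12 minutes alone.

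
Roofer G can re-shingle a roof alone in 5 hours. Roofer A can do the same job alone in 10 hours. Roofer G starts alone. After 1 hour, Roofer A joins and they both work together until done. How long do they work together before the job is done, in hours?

8/3 hours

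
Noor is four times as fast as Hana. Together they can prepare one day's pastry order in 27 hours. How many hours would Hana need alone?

Let Hana's rate be r; then Noor's rate is 4r, so together (4 + 1)r = 5r = 1/27.
Thus r = 1/135 per hour.
Hana alone: 135 hours; Noor alone: 135/4 hours.

135 hours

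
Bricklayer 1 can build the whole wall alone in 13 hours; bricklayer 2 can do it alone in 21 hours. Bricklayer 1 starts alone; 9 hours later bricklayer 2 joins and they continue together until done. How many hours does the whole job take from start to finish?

In 9 hours bricklayer 1 does 9/13 of the job, leaving 4/13.
Bricklayer 1 and bricklayer 2 together work at 34/273 per hour, so finishing takes 4/13 ÷ 34/273 = 42/17 hours.
Total time = 9 + 42/17 = 195/17 hours.

195/17 hours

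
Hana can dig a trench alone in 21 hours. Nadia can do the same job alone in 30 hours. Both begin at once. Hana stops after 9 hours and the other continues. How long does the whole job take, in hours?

120/7 hours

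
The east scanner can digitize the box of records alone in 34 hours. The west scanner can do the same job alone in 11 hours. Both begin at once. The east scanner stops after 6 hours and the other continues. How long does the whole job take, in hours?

In the first 6 hours the combined rate is 45/374, so 135/187 of the job is done, leaving 52/187.
After the east scanner leaves the rate is 1/11 per hour; the remaining 52/187 takes 52/17 hours.
Total = 6 + 52/17 = 154/17 hours.

154/17 hours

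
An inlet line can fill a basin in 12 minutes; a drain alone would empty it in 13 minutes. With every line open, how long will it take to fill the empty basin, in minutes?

156 minutes

Net rate = 1/12 − 1/13 = (13 − 12)/156 = 1/156 per minute.
Filling time = 1 ÷ (1/156) = 156 minutes.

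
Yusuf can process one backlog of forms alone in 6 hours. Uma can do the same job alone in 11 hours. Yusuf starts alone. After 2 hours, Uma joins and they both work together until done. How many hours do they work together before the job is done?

44/17 hours

In the first 2 hours Yusuf alone does 2/6 = 1/3 of the job, leaving 2/3.
Once everyone is working, combined rate: 1/6 + 1/11 = (11 + 6)/66 = 17/66 per hour.
Remaining 2/3 at 17/66 per hour takes 44/17 hours.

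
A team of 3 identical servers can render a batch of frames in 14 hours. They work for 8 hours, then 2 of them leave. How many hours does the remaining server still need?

One server does 1/42 of the job per hour.
After 8 hours with 3 servers, 4/7 is done (3/7 left).
With 1 server the rate is 1/42, so the rest takes 3/7 ÷ 1/42 = 18 hours.

18 hours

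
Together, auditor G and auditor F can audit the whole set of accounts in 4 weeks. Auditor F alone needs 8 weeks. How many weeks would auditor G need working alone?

8 weeks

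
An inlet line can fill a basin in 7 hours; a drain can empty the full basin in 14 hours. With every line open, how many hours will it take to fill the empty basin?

Net rate = 1/7 − 1/14 = (2 − 1)/14 = 1/14 per hour.
Filling time = 1 ÷ (1/14) = 14 hours.

14 hours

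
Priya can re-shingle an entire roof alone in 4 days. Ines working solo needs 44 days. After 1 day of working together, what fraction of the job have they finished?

Combined rate: 1/4 + 1/44 = (11 + 1)/44 = 12/44 = 3/11 per day.
In 1 day they complete 1·3/11 = 3/11 of the job.

3/11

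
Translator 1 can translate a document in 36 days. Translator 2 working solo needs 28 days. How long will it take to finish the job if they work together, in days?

63/4 days

With two workers the combined time is the product over the sum: 36·28/(36+28) = 1008/64 = 63/4 days.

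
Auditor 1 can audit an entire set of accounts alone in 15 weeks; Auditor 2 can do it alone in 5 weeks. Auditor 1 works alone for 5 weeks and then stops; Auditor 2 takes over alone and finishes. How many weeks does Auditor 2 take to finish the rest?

In 5 weeks Auditor 1 does 5/15 = 1/3 of the job, leaving 2/3.
Auditor 2 works at 1/5 per week, so finishing takes 2/3 ÷ 1/5 = 10/3 weeks.

10/3 weeks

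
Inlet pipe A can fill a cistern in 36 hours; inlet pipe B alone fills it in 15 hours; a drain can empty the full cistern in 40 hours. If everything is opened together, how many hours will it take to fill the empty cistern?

72/5 hours

Net rate = 1/36 + 1/15 − 1/40 = (10 + 24 − 9)/360 = 25/360 = 5/72 per hour.
Filling time = 1 ÷ (5/72) = 72/5 hours.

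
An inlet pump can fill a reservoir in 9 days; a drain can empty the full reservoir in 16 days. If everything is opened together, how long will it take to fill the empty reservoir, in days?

144/7 days

Net rate = 1/9 − 1/16 = (16 − 9)/144 = 7/144 per day.
Filling time = 1 ÷ (7/144) = 144/7 days.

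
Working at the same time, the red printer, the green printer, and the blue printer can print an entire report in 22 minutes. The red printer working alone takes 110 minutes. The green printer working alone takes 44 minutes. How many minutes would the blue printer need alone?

Combined rate is 1/22 per minute.
Known contribution: 1/110 + 1/44 = (2 + 5)/220 = 7/220 per minute.
So the blue printer's rate is 1/22 − 7/220 = 3/220, meaning 220/3 minutes alone.

220/3 minutes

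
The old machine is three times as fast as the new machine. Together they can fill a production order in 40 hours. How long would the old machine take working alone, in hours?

Let the new machine's rate be r; then the old machine's rate is 3r, so together (3 + 1)r = 4r = 1/40.
Thus r = 1/160 per hour.
The new machine alone: 160 hours; the old machine alone: 160/3 hours.

160/3 hours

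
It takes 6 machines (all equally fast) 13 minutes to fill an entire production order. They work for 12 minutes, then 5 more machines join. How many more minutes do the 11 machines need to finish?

One machine does 1/78 of the job per minute.
After 12 minutes with 6 machines, 12/13 is done (1/13 left).
With 11 machines the rate is 11/78, so the rest takes 1/13 ÷ 11/78 = 6/11 minutes.

6/11 minutes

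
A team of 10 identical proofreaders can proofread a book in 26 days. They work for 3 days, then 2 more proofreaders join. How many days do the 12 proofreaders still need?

One proofreader does 1/260 of the job per day.
After 3 days with 10 proofreaders, 3/26 is done (23/26 left).
With 12 proofreaders the rate is 12/260 = 3/65, so the rest takes 23/26 ÷ 3/65 = 115/6 days.

115/6 days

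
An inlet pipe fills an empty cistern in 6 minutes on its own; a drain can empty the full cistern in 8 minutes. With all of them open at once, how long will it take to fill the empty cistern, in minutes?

24 minutes

Net rate = 1/6 − 1/8 = (4 − 3)/24 = 1/24 per minute.
Filling time = 1 ÷ (1/24) = 24 minutes.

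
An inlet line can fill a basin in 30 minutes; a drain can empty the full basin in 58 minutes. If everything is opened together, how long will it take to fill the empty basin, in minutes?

435/7 minutes

Net rate = 1/30 − 1/58 = (29 − 15)/870 = 14/870 = 7/435 per minute.
Filling time = 1 ÷ (7/435) = 435/7 minutes.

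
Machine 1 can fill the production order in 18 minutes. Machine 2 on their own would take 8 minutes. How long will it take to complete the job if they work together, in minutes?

72/13 minutes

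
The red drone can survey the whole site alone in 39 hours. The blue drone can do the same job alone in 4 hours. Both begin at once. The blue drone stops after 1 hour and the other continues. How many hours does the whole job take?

117/4 hours

In the first 1 hour the combined rate is 43/156, so 43/156 of the job is done, leaving 113/156.
After the blue drone leaves the rate is 1/39 per hour; the remaining 113/156 takes 113/4 hours.
Total = 1 + 113/4 = 117/4 hours.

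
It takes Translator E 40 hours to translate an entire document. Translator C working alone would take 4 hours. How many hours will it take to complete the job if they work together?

With two workers the combined time is the product over the sum: 40·4/(40+4) = 160/44 = 40/11 hours.

40/11 hours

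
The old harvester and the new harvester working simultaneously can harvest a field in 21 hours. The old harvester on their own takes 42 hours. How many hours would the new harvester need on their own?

42 hours

Combined rate is 1/21 per hour.
Known contribution: 1/42 per hour.
So the new harvester's rate is 1/21 − 1/42 = 1/42, meaning 42 hours alone.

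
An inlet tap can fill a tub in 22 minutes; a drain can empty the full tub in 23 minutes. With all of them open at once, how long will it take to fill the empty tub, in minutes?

506 minutes

Net rate = 1/22 − 1/23 = (23 − 22)/506 = 1/506 per minute.
Filling time = 1 ÷ (1/506) = 506 minutes.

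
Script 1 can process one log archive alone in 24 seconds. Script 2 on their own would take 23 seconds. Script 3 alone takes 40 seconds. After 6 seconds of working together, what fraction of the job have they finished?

Combined rate: 1/24 + 1/23 + 1/40 = (115 + 120 + 69)/2760 = 304/2760 = 38/345 per second.
In 6 seconds they complete 6·38/345 = 76/115 of the job.

76/115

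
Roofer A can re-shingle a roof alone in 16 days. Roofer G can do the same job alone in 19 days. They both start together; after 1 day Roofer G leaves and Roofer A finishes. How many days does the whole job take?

288/19 days

In the first 1 day the combined rate is 35/304, so 35/304 of the job is done, leaving 269/304.
After Roofer G leaves the rate is 1/16 per day; the remaining 269/304 takes 269/19 days.
Total = 1 + 269/19 = 288/19 days.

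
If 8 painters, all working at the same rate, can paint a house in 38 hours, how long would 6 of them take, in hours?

Total work is 8·38 = 304 painter-hours.
With 6 painters: 304/6 = 152/3 hours.

152/3 hours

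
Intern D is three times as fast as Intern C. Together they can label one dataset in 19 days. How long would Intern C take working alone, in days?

76 days

Let Intern C's rate be r; then Intern D's rate is 3r, so together (3 + 1)r = 4r = 1/19.
Thus r = 1/76 per day.
Intern C alone: 76 days; Intern D alone: 76/3 days.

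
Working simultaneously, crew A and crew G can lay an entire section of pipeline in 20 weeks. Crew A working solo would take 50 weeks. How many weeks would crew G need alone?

100/3 weeks

Combined rate is 1/20 per week.
Known contribution: 1/50 per week.
So crew G's rate is 1/20 − 1/50 = 3/100, meaning 100/3 weeks alone.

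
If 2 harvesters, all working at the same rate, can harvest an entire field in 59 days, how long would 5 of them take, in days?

Total work is 2·59 = 118 harvester-days.
With 5 harvesters: 118/5 days.

118/5 days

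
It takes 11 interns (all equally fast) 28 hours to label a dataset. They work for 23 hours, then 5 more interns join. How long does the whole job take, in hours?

423/16 hours

One intern does 1/308 of the job per hour.
After 23 hours with 11 interns, 23/28 is done (5/28 left).
With 16 interns the rate is 16/308 = 4/77, so the rest takes 5/28 ÷ 4/77 = 55/16 hours.
Total = 23 + 55/16 = 423/16 hours.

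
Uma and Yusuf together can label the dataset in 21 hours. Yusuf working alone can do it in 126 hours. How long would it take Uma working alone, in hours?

126/5 hours

Combined rate is 1/21 per hour.
Known contribution: 1/126 per hour.
So Uma's rate is 1/21 − 1/126 = 5/126, meaning 126/5 hours alone.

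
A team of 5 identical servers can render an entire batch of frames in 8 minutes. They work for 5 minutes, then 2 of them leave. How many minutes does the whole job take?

One server does 1/40 of the job per minute.
After 5 minutes with 5 servers, 5/8 is done (3/8 left).
With 3 servers the rate is 3/40, so the rest takes 3/8 ÷ 3/40 = 5 minutes.
Total = 5 + 5 = 10 minutes.

10 minutes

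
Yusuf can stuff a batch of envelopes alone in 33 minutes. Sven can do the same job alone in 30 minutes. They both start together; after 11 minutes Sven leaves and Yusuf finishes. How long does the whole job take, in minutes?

209/10 minutes

In the first 11 minutes the combined rate is 7/110, so 7/10 of the job is done, leaving 3/10.
After Sven leaves the rate is 1/33 per minute; the remaining 3/10 takes 99/10 minutes.
Total = 11 + 99/10 = 209/10 minutes.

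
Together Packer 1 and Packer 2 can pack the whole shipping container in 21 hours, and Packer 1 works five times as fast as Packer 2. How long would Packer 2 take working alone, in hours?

Let Packer 2's rate be r; then Packer 1's rate is 5r, so together (5 + 1)r = 6r = 1/21.
Thus r = 1/126 per hour.
Packer 2 alone: 126 hours; Packer 1 alone: 126/5 hours.

126 hours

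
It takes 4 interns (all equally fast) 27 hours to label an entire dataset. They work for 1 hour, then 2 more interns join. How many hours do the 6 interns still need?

One intern does 1/108 of the job per hour.
After 1 hour with 4 interns, 1/27 is done (26/27 left).
With 6 interns the rate is 6/108 = 1/18, so the rest takes 26/27 ÷ 1/18 = 52/3 hours.

52/3 hours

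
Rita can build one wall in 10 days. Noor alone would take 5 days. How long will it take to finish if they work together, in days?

Combined rate: 1/10 + 1/5 = (1 + 2)/10 = 3/10 per day.
Time = 1 ÷ (3/10) = 10/3 days.

10/3 days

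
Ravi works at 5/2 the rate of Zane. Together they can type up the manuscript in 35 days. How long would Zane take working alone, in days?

Let Zane's rate be r; then Ravi's rate is (5/2)r, so together (5/2 + 1)r = (7/2)r = 1/35.
Thus r = 2/245 per day.
Zane alone: 245/2 days; Ravi alone: 49 days.

245/2 days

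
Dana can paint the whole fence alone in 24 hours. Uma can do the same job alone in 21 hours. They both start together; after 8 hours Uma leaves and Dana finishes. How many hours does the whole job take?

104/7 hours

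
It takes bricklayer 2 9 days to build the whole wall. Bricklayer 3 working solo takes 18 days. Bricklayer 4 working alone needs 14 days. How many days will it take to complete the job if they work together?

21/5 days

Combined rate: 1/9 + 1/18 + 1/14 = (14 + 7 + 9)/126 = 30/126 = 5/21 per day.
Time = 1 ÷ (5/21) = 21/5 days.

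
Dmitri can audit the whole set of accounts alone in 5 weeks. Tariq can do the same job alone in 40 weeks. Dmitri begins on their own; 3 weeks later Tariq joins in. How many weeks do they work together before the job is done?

In the first 3 weeks Dmitri alone does 3/5 of the job, leaving 2/5.
Once everyone is working, combined rate: 1/5 + 1/40 = (8 + 1)/40 = 9/40 per week.
Remaining 2/5 at 9/40 per week takes 16/9 weeks.

16/9 weeks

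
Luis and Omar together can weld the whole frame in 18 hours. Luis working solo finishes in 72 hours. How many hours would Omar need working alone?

Combined rate is 1/18 per hour.
Known contribution: 1/72 per hour.
So Omar's rate is 1/18 − 1/72 = 1/24, meaning 24 hours alone.

24 hours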